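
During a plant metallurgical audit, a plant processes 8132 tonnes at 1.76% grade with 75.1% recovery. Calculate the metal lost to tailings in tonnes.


Total metal in feed:
= 8132 * 1.76 / 100 = 143.1232 tonnes
Metal recovered:
= 143.1232 * 75.1 / 100 = 107.4855232 tonnes
Metal lost to tailings:
= 143.1232 - 107.4855232
= 35.6377 tonnes

35.6377 tonnes


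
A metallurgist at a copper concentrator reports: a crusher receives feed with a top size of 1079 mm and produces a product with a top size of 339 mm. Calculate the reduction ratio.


3.1829

Reduction ratio = feed size / product size
= 1079 / 339
= 3.1829


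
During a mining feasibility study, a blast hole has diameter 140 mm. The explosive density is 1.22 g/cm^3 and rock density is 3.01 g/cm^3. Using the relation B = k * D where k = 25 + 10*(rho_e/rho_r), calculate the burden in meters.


First, compute k:
rho_e / rho_r = 1.22 / 3.01 = 0.4053156146
k = 25 + 10 * 0.4053156146 = 29.05315615
Then, compute burden:
B = k * D / 1000 = 29.05315615 * 140 / 1000
= 4067.44186 / 1000
= 4.0674 m

4.0674 m


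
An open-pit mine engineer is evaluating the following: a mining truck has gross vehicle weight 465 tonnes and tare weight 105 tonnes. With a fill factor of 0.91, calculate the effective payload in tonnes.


Maximum payload = gross - tare
= 465 - 105 = 360 tonnes
Effective payload = max payload * fill factor
= 360 * 0.91
= 327.6 tonnes

327.6 tonnes


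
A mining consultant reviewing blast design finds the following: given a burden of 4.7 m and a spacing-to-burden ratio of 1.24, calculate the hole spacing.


5.828 m

Spacing = burden * ratio
= 4.7 * 1.24
= 5.828 m


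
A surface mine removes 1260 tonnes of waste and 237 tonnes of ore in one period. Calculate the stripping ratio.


5.3165

Stripping ratio = waste tonnage / ore tonnage
= 1260 / 237
= 5.3165


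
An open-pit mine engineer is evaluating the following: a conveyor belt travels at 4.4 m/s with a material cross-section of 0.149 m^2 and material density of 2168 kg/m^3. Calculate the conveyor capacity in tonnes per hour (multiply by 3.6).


5116.8269 t/h

Volumetric flow = speed * area
= 4.4 * 0.149 = 0.6556 m^3/s
Mass flow = volumetric * density
= 0.6556 * 2168 = 1421.3408 kg/s
Convert to t/h: multiply by 3.6
Capacity = 1421.3408 * 3.6
= 5116.8269 t/h


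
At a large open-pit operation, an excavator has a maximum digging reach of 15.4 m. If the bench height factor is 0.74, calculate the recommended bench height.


11.396 m

Bench height = reach * factor
= 15.4 * 0.74
= 11.396 m


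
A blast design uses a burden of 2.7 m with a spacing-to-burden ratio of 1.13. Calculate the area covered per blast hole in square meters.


First, find the spacing:
Spacing = burden * ratio = 2.7 * 1.13
= 3.051 m
Then, calculate the area:
Area = burden * spacing = 2.7 * 3.051
= 8.2377 m^2

8.2377 m^2


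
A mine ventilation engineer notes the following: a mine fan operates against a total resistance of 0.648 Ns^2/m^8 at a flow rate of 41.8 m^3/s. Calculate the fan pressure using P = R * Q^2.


Compute Q^2:
Q^2 = 41.8^2 = 1747.24
Compute pressure:
P = R * Q^2 = 0.648 * 1747.24
= 1132.2115 Pa

1132.2115 Pa


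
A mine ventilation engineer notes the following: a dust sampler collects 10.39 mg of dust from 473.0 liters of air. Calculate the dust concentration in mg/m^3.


Convert liters to m^3: 1 m^3 = 1000 L
Concentration = mass / volume * 1000
= 10.39 / 473.0 * 1000
= 0.02196617336 * 1000
= 21.9662 mg/m^3

21.9662 mg/m^3


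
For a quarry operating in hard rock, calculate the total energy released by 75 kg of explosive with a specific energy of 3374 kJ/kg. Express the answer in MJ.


253.05 MJ

Energy = mass * specific_energy / 1000
= 75 * 3374 / 1000
= 253050 / 1000
= 253.05 MJ


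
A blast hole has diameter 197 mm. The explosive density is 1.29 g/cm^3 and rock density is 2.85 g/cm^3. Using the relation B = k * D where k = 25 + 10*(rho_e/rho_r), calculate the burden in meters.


First, compute k:
rho_e / rho_r = 1.29 / 2.85 = 0.4526315789
k = 25 + 10 * 0.4526315789 = 29.52631579
Then, compute burden:
B = k * D / 1000 = 29.52631579 * 197 / 1000
= 5816.684211 / 1000
= 5.8167 m

5.8167 m


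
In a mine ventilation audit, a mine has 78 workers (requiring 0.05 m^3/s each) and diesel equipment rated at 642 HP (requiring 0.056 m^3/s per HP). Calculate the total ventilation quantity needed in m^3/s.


Airflow for workers:
Q_people = 78 * 0.05 = 3.9 m^3/s
Airflow for diesel equipment:
Q_diesel = 642 * 0.056 = 35.952 m^3/s
Total ventilation:
Q_total = 3.9 + 35.952
= 39.852 m^3/s

39.852 m^3/s


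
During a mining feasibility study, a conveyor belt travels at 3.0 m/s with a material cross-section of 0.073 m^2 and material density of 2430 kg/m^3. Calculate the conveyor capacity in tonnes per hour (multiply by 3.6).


Volumetric flow = speed * area
= 3.0 * 0.073 = 0.219 m^3/s
Mass flow = volumetric * density
= 0.219 * 2430 = 532.17 kg/s
Convert to t/h: multiply by 3.6
Capacity = 532.17 * 3.6
= 1915.812 t/h

1915.812 t/h


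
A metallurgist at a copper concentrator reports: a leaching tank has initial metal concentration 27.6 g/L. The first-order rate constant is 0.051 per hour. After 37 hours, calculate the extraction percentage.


Compute the exponent:
-k * t = -0.051 * 37 = -1.887
Remaining concentration:
C = 27.6 * exp(-1.887)
= 27.6 * 0.1515257048
= 4.182109452 g/L
Extracted = 27.6 - 4.182109452 = 23.41789055 g/L
Extraction % = 23.41789055 / 27.6 * 100
= 84.8474%

84.8474%


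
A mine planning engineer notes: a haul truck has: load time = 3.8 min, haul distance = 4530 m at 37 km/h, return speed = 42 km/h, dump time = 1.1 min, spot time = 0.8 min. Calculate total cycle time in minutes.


Convert haul speed to m/min: 37 * 1000/60 = 616.6666667 m/min
Haul time = 4530 / 616.6666667 = 7.345945946 min
Convert return speed to m/min: 42 * 1000/60 = 700 m/min
Return time = 4530 / 700 = 6.471428571 min
Total cycle time:
= 3.8 + 7.345945946 + 1.1 + 6.471428571 + 0.8
= 19.5174 min

19.5174 min


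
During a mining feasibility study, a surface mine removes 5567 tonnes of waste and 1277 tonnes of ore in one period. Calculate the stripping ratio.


Stripping ratio = waste tonnage / ore tonnage
= 5567 / 1277
= 4.3594

4.3594


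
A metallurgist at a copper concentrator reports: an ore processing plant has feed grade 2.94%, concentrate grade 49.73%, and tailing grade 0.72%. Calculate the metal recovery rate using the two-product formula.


Using the two-product formula:
R = 100 * c * (f - t) / (f * (c - t))
Numerator = 100 * 49.73 * (2.94 - 0.72)
= 100 * 49.73 * 2.22
= 11040.06
Denominator = 2.94 * (49.73 - 0.72)
= 2.94 * 49.01
= 144.0894
R = 11040.06 / 144.0894
= 76.6195%

76.6195%


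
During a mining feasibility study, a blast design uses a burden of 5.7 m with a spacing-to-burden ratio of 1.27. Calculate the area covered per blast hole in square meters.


41.2623 m^2

First, find the spacing:
Spacing = burden * ratio = 5.7 * 1.27
= 7.239 m
Then, calculate the area:
Area = burden * spacing = 5.7 * 7.239
= 41.2623 m^2


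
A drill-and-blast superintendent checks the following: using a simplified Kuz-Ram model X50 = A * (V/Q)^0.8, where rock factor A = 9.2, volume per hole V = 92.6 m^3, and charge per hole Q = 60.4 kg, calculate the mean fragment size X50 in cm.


Compute V/Q:
V/Q = 92.6 / 60.4 = 1.533112583
Raise to the power 0.8:
(V/Q)^0.8 = 1.533112583^0.8 = 1.407535115
Multiply by A:
X50 = 9.2 * 1.407535115
= 12.9493 cm

12.9493 cm


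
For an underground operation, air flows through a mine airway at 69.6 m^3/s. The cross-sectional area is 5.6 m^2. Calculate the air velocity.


12.4286 m/s

Velocity = flow rate / cross-sectional area
= 69.6 / 5.6
= 12.4286 m/s


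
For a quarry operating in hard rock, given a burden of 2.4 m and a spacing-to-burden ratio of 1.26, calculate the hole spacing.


Spacing = burden * ratio
= 2.4 * 1.26
= 3.024 m

3.024 m


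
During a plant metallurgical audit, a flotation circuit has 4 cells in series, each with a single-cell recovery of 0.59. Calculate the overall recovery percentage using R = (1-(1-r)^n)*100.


Complement of single-cell recovery:
1 - r = 1 - 0.59 = 0.41
Raise to power n:
(1 - r)^4 = 0.41^4 = 0.02825761
Overall recovery:
R = (1 - 0.02825761) * 100
= 97.1742%

97.1742%


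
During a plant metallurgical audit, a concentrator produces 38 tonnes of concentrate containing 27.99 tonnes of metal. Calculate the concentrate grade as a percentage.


73.6579%

Grade = (metal in concentrate / concentrate mass) * 100
= (27.99 / 38) * 100
= 0.7365789474 * 100
= 73.6579%


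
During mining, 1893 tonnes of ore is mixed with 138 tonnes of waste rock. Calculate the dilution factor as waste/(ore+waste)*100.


6.7947%

Total material = ore + waste
= 1893 + 138 = 2031 tonnes
Dilution = waste / total * 100
= 138 / 2031 * 100
= 0.06794682422 * 100
= 6.7947%


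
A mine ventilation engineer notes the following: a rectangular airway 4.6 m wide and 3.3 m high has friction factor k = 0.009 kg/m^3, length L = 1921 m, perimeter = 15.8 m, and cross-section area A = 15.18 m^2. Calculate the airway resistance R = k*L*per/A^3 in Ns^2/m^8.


Compute the numerator:
k * L * per = 0.009 * 1921 * 15.8
= 273.1662
Compute the denominator:
A^3 = 15.18^3 = 3497.963832
Resistance:
R = 273.1662 / 3497.963832
= 0.0781 Ns^2/m^8

0.0781 Ns^2/m^8


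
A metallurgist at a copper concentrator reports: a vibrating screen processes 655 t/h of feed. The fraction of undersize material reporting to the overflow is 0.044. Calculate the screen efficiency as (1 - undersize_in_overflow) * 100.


Screen efficiency = (1 - fraction of undersize in overflow) * 100
= (1 - 0.044) * 100
= 0.956 * 100
= 95.6%

95.6%


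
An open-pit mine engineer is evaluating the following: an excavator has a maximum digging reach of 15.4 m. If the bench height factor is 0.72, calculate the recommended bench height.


11.088 m

Bench height = reach * factor
= 15.4 * 0.72
= 11.088 m


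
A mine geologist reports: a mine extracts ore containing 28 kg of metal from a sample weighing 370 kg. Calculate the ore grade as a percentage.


7.5676%

Ore grade = (metal mass / ore mass) * 100
= (28 / 370) * 100
= 0.07567567568 * 100
= 7.5676%


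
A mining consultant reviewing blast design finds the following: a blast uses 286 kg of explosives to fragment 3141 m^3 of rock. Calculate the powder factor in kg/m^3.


Powder factor = explosive mass / rock volume
= 286 / 3141
= 0.0911 kg/m^3

0.0911 kg/m^3


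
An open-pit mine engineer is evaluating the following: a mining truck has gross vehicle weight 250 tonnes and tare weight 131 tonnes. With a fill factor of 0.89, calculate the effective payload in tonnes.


105.91 tonnes

Maximum payload = gross - tare
= 250 - 131 = 119 tonnes
Effective payload = max payload * fill factor
= 119 * 0.89
= 105.91 tonnes


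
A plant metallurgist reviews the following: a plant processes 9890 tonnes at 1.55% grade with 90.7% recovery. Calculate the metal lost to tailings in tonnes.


14.2564 tonnes

Total metal in feed:
= 9890 * 1.55 / 100 = 153.295 tonnes
Metal recovered:
= 153.295 * 90.7 / 100 = 139.038565 tonnes
Metal lost to tailings:
= 153.295 - 139.038565
= 14.2564 tonnes


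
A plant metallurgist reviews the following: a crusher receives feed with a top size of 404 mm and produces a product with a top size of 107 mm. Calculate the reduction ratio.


3.7757

Reduction ratio = feed size / product size
= 404 / 107
= 3.7757


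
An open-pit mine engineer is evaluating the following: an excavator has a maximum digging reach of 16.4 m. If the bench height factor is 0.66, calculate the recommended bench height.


10.824 m

Bench height = reach * factor
= 16.4 * 0.66
= 10.824 m


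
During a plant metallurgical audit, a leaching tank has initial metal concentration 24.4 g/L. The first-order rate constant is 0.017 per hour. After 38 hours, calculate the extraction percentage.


47.5862%

Compute the exponent:
-k * t = -0.017 * 38 = -0.646
Remaining concentration:
C = 24.4 * exp(-0.646)
= 24.4 * 0.5241381418
= 12.78897066 g/L
Extracted = 24.4 - 12.78897066 = 11.61102934 g/L
Extraction % = 11.61102934 / 24.4 * 100
= 47.5862%


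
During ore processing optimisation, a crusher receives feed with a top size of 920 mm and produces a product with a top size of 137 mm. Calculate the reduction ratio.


6.7153

Reduction ratio = feed size / product size
= 920 / 137
= 6.7153


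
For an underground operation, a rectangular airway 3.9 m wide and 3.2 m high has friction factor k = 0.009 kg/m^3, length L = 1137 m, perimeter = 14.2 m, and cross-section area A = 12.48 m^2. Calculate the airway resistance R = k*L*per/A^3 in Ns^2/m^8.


Compute the numerator:
k * L * per = 0.009 * 1137 * 14.2
= 145.3086
Compute the denominator:
A^3 = 12.48^3 = 1943.764992
Resistance:
R = 145.3086 / 1943.764992
= 0.0748 Ns^2/m^8

0.0748 Ns^2/m^8


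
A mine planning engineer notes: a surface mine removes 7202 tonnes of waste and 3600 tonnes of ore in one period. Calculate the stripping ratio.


Stripping ratio = waste tonnage / ore tonnage
= 7202 / 3600
= 2.0006

2.0006


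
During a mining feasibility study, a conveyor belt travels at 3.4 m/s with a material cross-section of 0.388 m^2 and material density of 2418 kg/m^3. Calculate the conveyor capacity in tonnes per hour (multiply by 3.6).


11483.3722 t/h

Volumetric flow = speed * area
= 3.4 * 0.388 = 1.3192 m^3/s
Mass flow = volumetric * density
= 1.3192 * 2418 = 3189.8256 kg/s
Convert to t/h: multiply by 3.6
Capacity = 3189.8256 * 3.6
= 11483.3722 t/h


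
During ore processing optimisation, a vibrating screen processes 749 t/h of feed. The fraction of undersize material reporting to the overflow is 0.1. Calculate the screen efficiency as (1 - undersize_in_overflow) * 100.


Screen efficiency = (1 - fraction of undersize in overflow) * 100
= (1 - 0.1) * 100
= 0.9 * 100
= 90.0%

90.0%


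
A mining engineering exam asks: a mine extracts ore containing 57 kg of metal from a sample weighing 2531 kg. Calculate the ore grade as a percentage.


2.2521%

Ore grade = (metal mass / ore mass) * 100
= (57 / 2531) * 100
= 0.02252074279 * 100
= 2.2521%


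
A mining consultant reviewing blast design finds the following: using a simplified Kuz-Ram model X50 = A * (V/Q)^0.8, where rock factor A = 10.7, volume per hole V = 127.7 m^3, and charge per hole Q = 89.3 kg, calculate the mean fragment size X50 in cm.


14.2448 cm

Compute V/Q:
V/Q = 127.7 / 89.3 = 1.430011198
Raise to the power 0.8:
(V/Q)^0.8 = 1.430011198^0.8 = 1.331286569
Multiply by A:
X50 = 10.7 * 1.331286569
= 14.2448 cm


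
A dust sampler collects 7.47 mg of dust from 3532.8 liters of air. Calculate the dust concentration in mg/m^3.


2.1145 mg/m^3

Convert liters to m^3: 1 m^3 = 1000 L
Concentration = mass / volume * 1000
= 7.47 / 3532.8 * 1000
= 0.002114470109 * 1000
= 2.1145 mg/m^3


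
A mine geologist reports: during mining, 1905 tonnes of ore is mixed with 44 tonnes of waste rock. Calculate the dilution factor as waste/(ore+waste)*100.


2.2576%

Total material = ore + waste
= 1905 + 44 = 1949 tonnes
Dilution = waste / total * 100
= 44 / 1949 * 100
= 0.02257567984 * 100
= 2.2576%


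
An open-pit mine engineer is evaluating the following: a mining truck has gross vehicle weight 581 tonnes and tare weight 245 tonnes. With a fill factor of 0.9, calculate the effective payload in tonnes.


302.4 tonnes

Maximum payload = gross - tare
= 581 - 245 = 336 tonnes
Effective payload = max payload * fill factor
= 336 * 0.9
= 302.4 tonnes


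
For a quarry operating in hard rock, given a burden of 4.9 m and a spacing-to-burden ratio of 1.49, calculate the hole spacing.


7.301 m

Spacing = burden * ratio
= 4.9 * 1.49
= 7.301 m


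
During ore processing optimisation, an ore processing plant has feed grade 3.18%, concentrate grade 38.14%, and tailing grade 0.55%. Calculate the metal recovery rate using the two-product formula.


Using the two-product formula:
R = 100 * c * (f - t) / (f * (c - t))
Numerator = 100 * 38.14 * (3.18 - 0.55)
= 100 * 38.14 * 2.63
= 10030.82
Denominator = 3.18 * (38.14 - 0.55)
= 3.18 * 37.59
= 119.5362
R = 10030.82 / 119.5362
= 83.9145%

83.9145%


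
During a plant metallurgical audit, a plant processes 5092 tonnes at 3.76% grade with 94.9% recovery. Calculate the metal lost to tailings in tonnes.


9.7644 tonnes

Total metal in feed:
= 5092 * 3.76 / 100 = 191.4592 tonnes
Metal recovered:
= 191.4592 * 94.9 / 100 = 181.6947808 tonnes
Metal lost to tailings:
= 191.4592 - 181.6947808
= 9.7644 tonnes


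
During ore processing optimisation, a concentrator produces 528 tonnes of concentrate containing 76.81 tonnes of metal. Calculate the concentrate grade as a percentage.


14.5473%

Grade = (metal in concentrate / concentrate mass) * 100
= (76.81 / 528) * 100
= 0.1454734848 * 100
= 14.5473%


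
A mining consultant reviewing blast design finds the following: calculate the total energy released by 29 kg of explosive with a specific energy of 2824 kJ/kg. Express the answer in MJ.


Energy = mass * specific_energy / 1000
= 29 * 2824 / 1000
= 81896 / 1000
= 81.896 MJ

81.896 MJ


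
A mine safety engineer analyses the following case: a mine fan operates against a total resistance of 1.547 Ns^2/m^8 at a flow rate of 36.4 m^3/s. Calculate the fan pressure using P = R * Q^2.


2049.7131 Pa

Compute Q^2:
Q^2 = 36.4^2 = 1324.96
Compute pressure:
P = R * Q^2 = 1.547 * 1324.96
= 2049.7131 Pa


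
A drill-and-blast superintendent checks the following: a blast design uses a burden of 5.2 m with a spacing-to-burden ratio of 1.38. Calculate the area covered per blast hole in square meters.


37.3152 m^2

First, find the spacing:
Spacing = burden * ratio = 5.2 * 1.38
= 7.176 m
Then, calculate the area:
Area = burden * spacing = 5.2 * 7.176
= 37.3152 m^2


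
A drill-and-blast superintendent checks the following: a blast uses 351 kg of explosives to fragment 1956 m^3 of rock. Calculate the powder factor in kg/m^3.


0.1794 kg/m^3

Powder factor = explosive mass / rock volume
= 351 / 1956
= 0.1794 kg/m^3


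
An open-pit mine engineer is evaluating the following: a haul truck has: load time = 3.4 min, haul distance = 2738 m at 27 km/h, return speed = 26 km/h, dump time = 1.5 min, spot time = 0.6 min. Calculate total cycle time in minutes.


17.9029 min

Convert haul speed to m/min: 27 * 1000/60 = 450 m/min
Haul time = 2738 / 450 = 6.084444444 min
Convert return speed to m/min: 26 * 1000/60 = 433.3333333 m/min
Return time = 2738 / 433.3333333 = 6.318461538 min
Total cycle time:
= 3.4 + 6.084444444 + 1.5 + 6.318461538 + 0.6
= 17.9029 min


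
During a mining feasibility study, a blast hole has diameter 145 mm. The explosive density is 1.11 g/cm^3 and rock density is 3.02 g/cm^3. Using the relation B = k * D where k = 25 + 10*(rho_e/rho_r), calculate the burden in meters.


First, compute k:
rho_e / rho_r = 1.11 / 3.02 = 0.3675496689
k = 25 + 10 * 0.3675496689 = 28.67549669
Then, compute burden:
B = k * D / 1000 = 28.67549669 * 145 / 1000
= 4157.94702 / 1000
= 4.1579 m

4.1579 m


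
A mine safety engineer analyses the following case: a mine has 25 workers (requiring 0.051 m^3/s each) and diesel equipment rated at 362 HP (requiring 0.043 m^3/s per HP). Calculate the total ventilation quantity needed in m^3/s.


Airflow for workers:
Q_people = 25 * 0.051 = 1.275 m^3/s
Airflow for diesel equipment:
Q_diesel = 362 * 0.043 = 15.566 m^3/s
Total ventilation:
Q_total = 1.275 + 15.566
= 16.841 m^3/s

16.841 m^3/s


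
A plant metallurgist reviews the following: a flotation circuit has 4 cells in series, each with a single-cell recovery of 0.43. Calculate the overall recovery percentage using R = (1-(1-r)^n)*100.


Complement of single-cell recovery:
1 - r = 1 - 0.43 = 0.57
Raise to power n:
(1 - r)^4 = 0.57^4 = 0.10556001
Overall recovery:
R = (1 - 0.10556001) * 100
= 89.444%

89.444%


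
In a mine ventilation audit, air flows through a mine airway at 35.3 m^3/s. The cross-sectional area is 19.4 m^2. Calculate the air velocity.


Velocity = flow rate / cross-sectional area
= 35.3 / 19.4
= 1.8196 m/s

1.8196 m/s


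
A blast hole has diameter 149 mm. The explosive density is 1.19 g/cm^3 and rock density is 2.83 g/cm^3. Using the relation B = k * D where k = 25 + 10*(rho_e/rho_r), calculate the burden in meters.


First, compute k:
rho_e / rho_r = 1.19 / 2.83 = 0.4204946996
k = 25 + 10 * 0.4204946996 = 29.204947
Then, compute burden:
B = k * D / 1000 = 29.204947 * 149 / 1000
= 4351.537102 / 1000
= 4.3515 m

4.3515 m


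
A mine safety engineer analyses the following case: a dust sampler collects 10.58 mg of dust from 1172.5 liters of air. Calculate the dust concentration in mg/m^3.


9.0235 mg/m^3

Convert liters to m^3: 1 m^3 = 1000 L
Concentration = mass / volume * 1000
= 10.58 / 1172.5 * 1000
= 0.009023454158 * 1000
= 9.0235 mg/m^3


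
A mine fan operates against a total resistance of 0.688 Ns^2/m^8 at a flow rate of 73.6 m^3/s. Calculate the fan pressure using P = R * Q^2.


3726.8685 Pa

Compute Q^2:
Q^2 = 73.6^2 = 5416.96
Compute pressure:
P = R * Q^2 = 0.688 * 5416.96
= 3726.8685 Pa


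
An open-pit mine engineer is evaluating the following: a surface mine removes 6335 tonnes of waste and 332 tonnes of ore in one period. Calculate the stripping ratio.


Stripping ratio = waste tonnage / ore tonnage
= 6335 / 332
= 19.0813

19.0813


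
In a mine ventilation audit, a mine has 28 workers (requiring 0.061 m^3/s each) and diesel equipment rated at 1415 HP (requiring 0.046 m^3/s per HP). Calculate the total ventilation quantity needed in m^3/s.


66.798 m^3/s

Airflow for workers:
Q_people = 28 * 0.061 = 1.708 m^3/s
Airflow for diesel equipment:
Q_diesel = 1415 * 0.046 = 65.09 m^3/s
Total ventilation:
Q_total = 1.708 + 65.09
= 66.798 m^3/s


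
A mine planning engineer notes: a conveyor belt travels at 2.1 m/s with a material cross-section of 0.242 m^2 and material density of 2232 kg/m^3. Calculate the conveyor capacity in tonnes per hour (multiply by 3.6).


Volumetric flow = speed * area
= 2.1 * 0.242 = 0.5082 m^3/s
Mass flow = volumetric * density
= 0.5082 * 2232 = 1134.3024 kg/s
Convert to t/h: multiply by 3.6
Capacity = 1134.3024 * 3.6
= 4083.4886 t/h

4083.4886 t/h


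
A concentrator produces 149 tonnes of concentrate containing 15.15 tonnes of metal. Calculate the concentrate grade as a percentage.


10.1678%

Grade = (metal in concentrate / concentrate mass) * 100
= (15.15 / 149) * 100
= 0.1016778523 * 100
= 10.1678%


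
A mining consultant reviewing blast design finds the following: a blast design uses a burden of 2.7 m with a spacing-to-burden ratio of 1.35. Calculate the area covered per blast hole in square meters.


9.8415 m^2

First, find the spacing:
Spacing = burden * ratio = 2.7 * 1.35
= 3.645 m
Then, calculate the area:
Area = burden * spacing = 2.7 * 3.645
= 9.8415 m^2


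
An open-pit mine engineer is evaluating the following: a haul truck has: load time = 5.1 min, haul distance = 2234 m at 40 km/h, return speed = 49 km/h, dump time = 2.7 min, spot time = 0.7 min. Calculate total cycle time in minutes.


14.5865 min

Convert haul speed to m/min: 40 * 1000/60 = 666.6666667 m/min
Haul time = 2234 / 666.6666667 = 3.351 min
Convert return speed to m/min: 49 * 1000/60 = 816.6666667 m/min
Return time = 2234 / 816.6666667 = 2.735510204 min
Total cycle time:
= 5.1 + 3.351 + 2.7 + 2.735510204 + 0.7
= 14.5865 min


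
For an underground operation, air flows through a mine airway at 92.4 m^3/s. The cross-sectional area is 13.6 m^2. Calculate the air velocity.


6.7941 m/s

Velocity = flow rate / cross-sectional area
= 92.4 / 13.6
= 6.7941 m/s


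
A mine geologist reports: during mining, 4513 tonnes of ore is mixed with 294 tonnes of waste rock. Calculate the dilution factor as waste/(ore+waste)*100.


6.1161%

Total material = ore + waste
= 4513 + 294 = 4807 tonnes
Dilution = waste / total * 100
= 294 / 4807 * 100
= 0.06116080716 * 100
= 6.1161%


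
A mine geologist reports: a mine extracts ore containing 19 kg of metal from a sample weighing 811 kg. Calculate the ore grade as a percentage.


Ore grade = (metal mass / ore mass) * 100
= (19 / 811) * 100
= 0.02342786683 * 100
= 2.3428%

2.3428%


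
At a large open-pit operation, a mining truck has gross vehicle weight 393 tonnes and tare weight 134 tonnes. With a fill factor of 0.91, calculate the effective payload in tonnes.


Maximum payload = gross - tare
= 393 - 134 = 259 tonnes
Effective payload = max payload * fill factor
= 259 * 0.91
= 235.69 tonnes

235.69 tonnes


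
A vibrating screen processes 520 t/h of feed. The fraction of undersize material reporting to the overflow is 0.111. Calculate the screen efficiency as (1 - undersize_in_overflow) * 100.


Screen efficiency = (1 - fraction of undersize in overflow) * 100
= (1 - 0.111) * 100
= 0.889 * 100
= 88.9%

88.9%


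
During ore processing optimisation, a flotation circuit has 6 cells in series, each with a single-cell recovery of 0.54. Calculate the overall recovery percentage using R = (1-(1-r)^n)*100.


99.0526%

Complement of single-cell recovery:
1 - r = 1 - 0.54 = 0.46
Raise to power n:
(1 - r)^6 = 0.46^6 = 0.009474296896
Overall recovery:
R = (1 - 0.009474296896) * 100
= 99.0526%


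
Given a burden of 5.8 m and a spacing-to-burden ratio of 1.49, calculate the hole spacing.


Spacing = burden * ratio
= 5.8 * 1.49
= 8.642 m

8.642 m


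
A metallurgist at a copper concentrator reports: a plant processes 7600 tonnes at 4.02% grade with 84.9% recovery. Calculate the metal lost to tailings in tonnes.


46.1335 tonnes

Total metal in feed:
= 7600 * 4.02 / 100 = 305.52 tonnes
Metal recovered:
= 305.52 * 84.9 / 100 = 259.38648 tonnes
Metal lost to tailings:
= 305.52 - 259.38648
= 46.1335 tonnes


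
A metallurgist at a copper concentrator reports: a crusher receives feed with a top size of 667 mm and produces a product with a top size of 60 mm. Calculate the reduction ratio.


11.1167

Reduction ratio = feed size / product size
= 667 / 60
= 11.1167


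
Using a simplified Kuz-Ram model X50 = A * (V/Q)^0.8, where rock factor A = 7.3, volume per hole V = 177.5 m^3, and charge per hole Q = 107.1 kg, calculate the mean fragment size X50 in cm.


10.9358 cm

Compute V/Q:
V/Q = 177.5 / 107.1 = 1.657329599
Raise to the power 0.8:
(V/Q)^0.8 = 1.657329599^0.8 = 1.498052761
Multiply by A:
X50 = 7.3 * 1.498052761
= 10.9358 cm


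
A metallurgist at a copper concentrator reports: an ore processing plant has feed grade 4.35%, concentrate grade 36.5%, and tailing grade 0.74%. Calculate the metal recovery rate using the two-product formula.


84.7058%

Using the two-product formula:
R = 100 * c * (f - t) / (f * (c - t))
Numerator = 100 * 36.5 * (4.35 - 0.74)
= 100 * 36.5 * 3.61
= 13176.5
Denominator = 4.35 * (36.5 - 0.74)
= 4.35 * 35.76
= 155.556
R = 13176.5 / 155.556
= 84.7058%


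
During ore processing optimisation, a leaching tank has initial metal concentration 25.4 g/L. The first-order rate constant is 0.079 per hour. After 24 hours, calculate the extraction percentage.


Compute the exponent:
-k * t = -0.079 * 24 = -1.896
Remaining concentration:
C = 25.4 * exp(-1.896)
= 25.4 * 0.1501680918
= 3.814269533 g/L
Extracted = 25.4 - 3.814269533 = 21.58573047 g/L
Extraction % = 21.58573047 / 25.4 * 100
= 84.9832%

84.9832%


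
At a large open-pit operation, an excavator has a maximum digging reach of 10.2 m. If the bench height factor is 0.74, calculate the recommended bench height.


7.548 m

Bench height = reach * factor
= 10.2 * 0.74
= 7.548 m


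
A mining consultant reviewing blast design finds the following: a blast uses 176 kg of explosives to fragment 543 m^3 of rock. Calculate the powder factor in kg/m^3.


0.3241 kg/m^3

Powder factor = explosive mass / rock volume
= 176 / 543
= 0.3241 kg/m^3


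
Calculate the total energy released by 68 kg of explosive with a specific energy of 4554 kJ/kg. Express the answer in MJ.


309.672 MJ

Energy = mass * specific_energy / 1000
= 68 * 4554 / 1000
= 309672 / 1000
= 309.672 MJ


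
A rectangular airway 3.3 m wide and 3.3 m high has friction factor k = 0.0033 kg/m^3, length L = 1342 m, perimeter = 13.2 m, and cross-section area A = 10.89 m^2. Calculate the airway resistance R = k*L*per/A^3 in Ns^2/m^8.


0.0453 Ns^2/m^8

Compute the numerator:
k * L * per = 0.0033 * 1342 * 13.2
= 58.45752
Compute the denominator:
A^3 = 10.89^3 = 1291.467969
Resistance:
R = 58.45752 / 1291.467969
= 0.0453 Ns^2/m^8


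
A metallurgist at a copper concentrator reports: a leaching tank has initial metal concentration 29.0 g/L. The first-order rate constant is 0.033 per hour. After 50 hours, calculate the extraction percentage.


Compute the exponent:
-k * t = -0.033 * 50 = -1.65
Remaining concentration:
C = 29.0 * exp(-1.65)
= 29.0 * 0.1920499086
= 5.56944735 g/L
Extracted = 29.0 - 5.56944735 = 23.43055265 g/L
Extraction % = 23.43055265 / 29.0 * 100
= 80.795%

80.795%


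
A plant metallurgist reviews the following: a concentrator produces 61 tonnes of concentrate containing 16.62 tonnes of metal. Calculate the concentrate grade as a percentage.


27.2459%

Grade = (metal in concentrate / concentrate mass) * 100
= (16.62 / 61) * 100
= 0.2724590164 * 100
= 27.2459%


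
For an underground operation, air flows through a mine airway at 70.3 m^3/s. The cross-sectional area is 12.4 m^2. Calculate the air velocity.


Velocity = flow rate / cross-sectional area
= 70.3 / 12.4
= 5.6694 m/s

5.6694 m/s


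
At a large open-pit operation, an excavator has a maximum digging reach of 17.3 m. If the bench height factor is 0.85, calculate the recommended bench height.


14.705 m

Bench height = reach * factor
= 17.3 * 0.85
= 14.705 m


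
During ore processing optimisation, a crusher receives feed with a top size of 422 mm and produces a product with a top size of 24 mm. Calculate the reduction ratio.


17.5833

Reduction ratio = feed size / product size
= 422 / 24
= 17.5833


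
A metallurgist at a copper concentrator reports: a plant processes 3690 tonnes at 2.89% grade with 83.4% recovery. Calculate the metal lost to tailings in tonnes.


17.7024 tonnes

Total metal in feed:
= 3690 * 2.89 / 100 = 106.641 tonnes
Metal recovered:
= 106.641 * 83.4 / 100 = 88.938594 tonnes
Metal lost to tailings:
= 106.641 - 88.938594
= 17.7024 tonnes


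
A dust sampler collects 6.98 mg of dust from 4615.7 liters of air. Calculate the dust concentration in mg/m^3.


Convert liters to m^3: 1 m^3 = 1000 L
Concentration = mass / volume * 1000
= 6.98 / 4615.7 * 1000
= 0.001512229998 * 1000
= 1.5122 mg/m^3

1.5122 mg/m^3


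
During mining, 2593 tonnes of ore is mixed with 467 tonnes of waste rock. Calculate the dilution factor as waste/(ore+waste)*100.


15.2614%

Total material = ore + waste
= 2593 + 467 = 3060 tonnes
Dilution = waste / total * 100
= 467 / 3060 * 100
= 0.1526143791 * 100
= 15.2614%


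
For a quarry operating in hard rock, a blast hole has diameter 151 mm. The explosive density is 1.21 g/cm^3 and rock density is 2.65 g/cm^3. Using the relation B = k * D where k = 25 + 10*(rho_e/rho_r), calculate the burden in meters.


First, compute k:
rho_e / rho_r = 1.21 / 2.65 = 0.4566037736
k = 25 + 10 * 0.4566037736 = 29.56603774
Then, compute burden:
B = k * D / 1000 = 29.56603774 * 151 / 1000
= 4464.471698 / 1000
= 4.4645 m

4.4645 m


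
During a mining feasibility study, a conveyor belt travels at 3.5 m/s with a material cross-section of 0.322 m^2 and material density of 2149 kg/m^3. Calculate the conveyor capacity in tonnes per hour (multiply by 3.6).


8718.9228 t/h

Volumetric flow = speed * area
= 3.5 * 0.322 = 1.127 m^3/s
Mass flow = volumetric * density
= 1.127 * 2149 = 2421.923 kg/s
Convert to t/h: multiply by 3.6
Capacity = 2421.923 * 3.6
= 8718.9228 t/h


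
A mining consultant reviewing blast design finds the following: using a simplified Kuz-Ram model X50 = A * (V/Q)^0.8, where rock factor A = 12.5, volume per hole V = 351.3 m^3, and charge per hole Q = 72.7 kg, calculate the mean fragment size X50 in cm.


Compute V/Q:
V/Q = 351.3 / 72.7 = 4.83218707
Raise to the power 0.8:
(V/Q)^0.8 = 4.83218707^0.8 = 3.526265362
Multiply by A:
X50 = 12.5 * 3.526265362
= 44.0783 cm

44.0783 cm


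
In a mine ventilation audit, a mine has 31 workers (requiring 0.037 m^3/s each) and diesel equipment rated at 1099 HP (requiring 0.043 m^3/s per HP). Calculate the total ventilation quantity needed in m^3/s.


48.404 m^3/s

Airflow for workers:
Q_people = 31 * 0.037 = 1.147 m^3/s
Airflow for diesel equipment:
Q_diesel = 1099 * 0.043 = 47.257 m^3/s
Total ventilation:
Q_total = 1.147 + 47.257
= 48.404 m^3/s


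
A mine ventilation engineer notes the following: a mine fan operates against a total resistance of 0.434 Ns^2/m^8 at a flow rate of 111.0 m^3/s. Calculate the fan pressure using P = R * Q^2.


5347.314 Pa

Compute Q^2:
Q^2 = 111.0^2 = 12321.0
Compute pressure:
P = R * Q^2 = 0.434 * 12321.0
= 5347.314 Pa


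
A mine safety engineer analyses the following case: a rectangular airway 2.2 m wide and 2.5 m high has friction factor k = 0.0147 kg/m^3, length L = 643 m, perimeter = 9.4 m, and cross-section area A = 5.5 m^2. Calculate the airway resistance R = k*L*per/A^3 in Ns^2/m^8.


0.534 Ns^2/m^8

Compute the numerator:
k * L * per = 0.0147 * 643 * 9.4
= 88.84974
Compute the denominator:
A^3 = 5.5^3 = 166.375
Resistance:
R = 88.84974 / 166.375
= 0.534 Ns^2/m^8


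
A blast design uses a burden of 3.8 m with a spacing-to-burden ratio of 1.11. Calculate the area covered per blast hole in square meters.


16.0284 m^2

First, find the spacing:
Spacing = burden * ratio = 3.8 * 1.11
= 4.218 m
Then, calculate the area:
Area = burden * spacing = 3.8 * 4.218
= 16.0284 m^2


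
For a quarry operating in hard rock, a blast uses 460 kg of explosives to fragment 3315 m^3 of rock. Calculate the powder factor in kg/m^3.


Powder factor = explosive mass / rock volume
= 460 / 3315
= 0.1388 kg/m^3

0.1388 kg/m^3


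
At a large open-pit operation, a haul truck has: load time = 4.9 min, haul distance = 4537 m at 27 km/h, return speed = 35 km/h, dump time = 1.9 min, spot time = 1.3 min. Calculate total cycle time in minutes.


Convert haul speed to m/min: 27 * 1000/60 = 450 m/min
Haul time = 4537 / 450 = 10.08222222 min
Convert return speed to m/min: 35 * 1000/60 = 583.3333333 m/min
Return time = 4537 / 583.3333333 = 7.777714286 min
Total cycle time:
= 4.9 + 10.08222222 + 1.9 + 7.777714286 + 1.3
= 25.9599 min

25.9599 min


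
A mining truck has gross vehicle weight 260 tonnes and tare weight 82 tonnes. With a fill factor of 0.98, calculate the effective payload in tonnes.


174.44 tonnes

Maximum payload = gross - tare
= 260 - 82 = 178 tonnes
Effective payload = max payload * fill factor
= 178 * 0.98
= 174.44 tonnes


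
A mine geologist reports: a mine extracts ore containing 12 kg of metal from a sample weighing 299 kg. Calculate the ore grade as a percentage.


4.0134%

Ore grade = (metal mass / ore mass) * 100
= (12 / 299) * 100
= 0.04013377926 * 100
= 4.0134%


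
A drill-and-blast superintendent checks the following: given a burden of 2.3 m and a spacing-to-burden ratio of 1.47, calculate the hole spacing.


Spacing = burden * ratio
= 2.3 * 1.47
= 3.381 m

3.381 m


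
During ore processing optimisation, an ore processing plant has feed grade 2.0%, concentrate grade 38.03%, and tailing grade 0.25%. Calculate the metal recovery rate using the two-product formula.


88.079%

Using the two-product formula:
R = 100 * c * (f - t) / (f * (c - t))
Numerator = 100 * 38.03 * (2.0 - 0.25)
= 100 * 38.03 * 1.75
= 6655.25
Denominator = 2.0 * (38.03 - 0.25)
= 2.0 * 37.78
= 75.56
R = 6655.25 / 75.56
= 88.079%


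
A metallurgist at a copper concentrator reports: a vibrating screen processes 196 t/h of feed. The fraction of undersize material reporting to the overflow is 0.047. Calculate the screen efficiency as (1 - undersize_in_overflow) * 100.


95.3%

Screen efficiency = (1 - fraction of undersize in overflow) * 100
= (1 - 0.047) * 100
= 0.953 * 100
= 95.3%


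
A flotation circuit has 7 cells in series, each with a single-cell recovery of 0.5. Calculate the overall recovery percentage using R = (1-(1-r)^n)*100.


99.2188%

Complement of single-cell recovery:
1 - r = 1 - 0.5 = 0.5
Raise to power n:
(1 - r)^7 = 0.5^7 = 0.0078125
Overall recovery:
R = (1 - 0.0078125) * 100
= 99.2188%


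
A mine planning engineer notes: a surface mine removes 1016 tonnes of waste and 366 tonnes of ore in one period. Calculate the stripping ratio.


Stripping ratio = waste tonnage / ore tonnage
= 1016 / 366
= 2.776

2.776


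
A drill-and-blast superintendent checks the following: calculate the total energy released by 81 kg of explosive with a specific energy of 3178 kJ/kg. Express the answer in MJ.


257.418 MJ

Energy = mass * specific_energy / 1000
= 81 * 3178 / 1000
= 257418 / 1000
= 257.418 MJ


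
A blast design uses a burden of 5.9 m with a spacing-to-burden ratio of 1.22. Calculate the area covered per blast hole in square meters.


First, find the spacing:
Spacing = burden * ratio = 5.9 * 1.22
= 7.198 m
Then, calculate the area:
Area = burden * spacing = 5.9 * 7.198
= 42.4682 m^2

42.4682 m^2


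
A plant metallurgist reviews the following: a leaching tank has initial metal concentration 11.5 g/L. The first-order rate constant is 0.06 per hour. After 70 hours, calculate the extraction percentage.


98.5004%

Compute the exponent:
-k * t = -0.06 * 70 = -4.2
Remaining concentration:
C = 11.5 * exp(-4.2)
= 11.5 * 0.01499557682
= 0.1724491334 g/L
Extracted = 11.5 - 0.1724491334 = 11.32755087 g/L
Extraction % = 11.32755087 / 11.5 * 100
= 98.5004%


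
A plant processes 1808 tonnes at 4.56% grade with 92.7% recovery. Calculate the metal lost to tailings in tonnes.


6.0185 tonnes

Total metal in feed:
= 1808 * 4.56 / 100 = 82.4448 tonnes
Metal recovered:
= 82.4448 * 92.7 / 100 = 76.4263296 tonnes
Metal lost to tailings:
= 82.4448 - 76.4263296
= 6.0185 tonnes


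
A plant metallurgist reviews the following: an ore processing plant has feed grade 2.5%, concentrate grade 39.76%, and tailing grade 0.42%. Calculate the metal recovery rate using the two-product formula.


Using the two-product formula:
R = 100 * c * (f - t) / (f * (c - t))
Numerator = 100 * 39.76 * (2.5 - 0.42)
= 100 * 39.76 * 2.08
= 8270.08
Denominator = 2.5 * (39.76 - 0.42)
= 2.5 * 39.34
= 98.35
R = 8270.08 / 98.35
= 84.0883%

84.0883%


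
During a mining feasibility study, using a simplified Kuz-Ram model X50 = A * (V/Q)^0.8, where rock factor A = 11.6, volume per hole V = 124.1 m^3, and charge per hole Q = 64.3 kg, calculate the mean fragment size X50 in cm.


Compute V/Q:
V/Q = 124.1 / 64.3 = 1.930015552
Raise to the power 0.8:
(V/Q)^0.8 = 1.930015552^0.8 = 1.69218814
Multiply by A:
X50 = 11.6 * 1.69218814
= 19.6294 cm

19.6294 cm


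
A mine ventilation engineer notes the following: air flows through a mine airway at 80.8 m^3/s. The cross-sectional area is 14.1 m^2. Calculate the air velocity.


Velocity = flow rate / cross-sectional area
= 80.8 / 14.1
= 5.7305 m/s

5.7305 m/s


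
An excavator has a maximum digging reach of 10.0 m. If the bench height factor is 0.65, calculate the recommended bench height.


6.5 m

Bench height = reach * factor
= 10.0 * 0.65
= 6.5 m


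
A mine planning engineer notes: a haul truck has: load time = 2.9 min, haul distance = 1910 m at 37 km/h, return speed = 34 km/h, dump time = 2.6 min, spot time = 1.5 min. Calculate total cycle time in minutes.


Convert haul speed to m/min: 37 * 1000/60 = 616.6666667 m/min
Haul time = 1910 / 616.6666667 = 3.097297297 min
Convert return speed to m/min: 34 * 1000/60 = 566.6666667 m/min
Return time = 1910 / 566.6666667 = 3.370588235 min
Total cycle time:
= 2.9 + 3.097297297 + 2.6 + 3.370588235 + 1.5
= 13.4679 min

13.4679 min
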